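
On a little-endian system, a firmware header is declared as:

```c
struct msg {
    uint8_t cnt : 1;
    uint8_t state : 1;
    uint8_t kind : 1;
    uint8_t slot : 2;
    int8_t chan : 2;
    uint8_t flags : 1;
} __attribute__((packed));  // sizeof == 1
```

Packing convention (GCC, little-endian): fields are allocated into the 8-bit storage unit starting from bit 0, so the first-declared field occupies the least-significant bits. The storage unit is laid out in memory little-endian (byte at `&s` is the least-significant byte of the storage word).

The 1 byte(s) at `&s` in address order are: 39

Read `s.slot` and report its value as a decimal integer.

[0]=0x39 (little-endian) → word 0x39
cnt [0+:1] = (word>>0) & 0x1 = 1
state [1+:1] = (word>>1) & 0x1 = 0
kind [2+:1] = (word>>2) & 0x1 = 0
slot [3+:2] = (word>>3) & 0x3 = 3  ←
chan [5+:2] = (word>>5) & 0x3 = 1
flags [7+:1] = (word>>7) & 0x1 = 0

3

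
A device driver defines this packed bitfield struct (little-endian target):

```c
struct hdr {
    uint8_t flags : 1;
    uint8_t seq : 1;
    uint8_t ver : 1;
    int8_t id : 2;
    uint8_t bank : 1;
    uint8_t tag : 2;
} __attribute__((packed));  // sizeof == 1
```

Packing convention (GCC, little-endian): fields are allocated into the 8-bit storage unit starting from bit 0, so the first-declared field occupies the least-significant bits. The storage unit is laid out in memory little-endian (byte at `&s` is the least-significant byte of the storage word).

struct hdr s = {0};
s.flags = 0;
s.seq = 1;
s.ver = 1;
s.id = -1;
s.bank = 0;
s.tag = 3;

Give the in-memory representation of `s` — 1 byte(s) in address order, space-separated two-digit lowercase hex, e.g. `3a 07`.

flags:1 = 0 → 0x0 << 0 → word 0x00
seq:1 = 1 → 0x1 << 1 → word 0x02
ver:1 = 1 → 0x1 << 2 → word 0x06
id:2 = -1 → 0x3 << 3 → word 0x1e
bank:1 = 0 → 0x0 << 5 → word 0x1e
tag:2 = 3 → 0x3 << 6 → word 0xde
word = 0xde → little-endian bytes:
  [0]=0xde

de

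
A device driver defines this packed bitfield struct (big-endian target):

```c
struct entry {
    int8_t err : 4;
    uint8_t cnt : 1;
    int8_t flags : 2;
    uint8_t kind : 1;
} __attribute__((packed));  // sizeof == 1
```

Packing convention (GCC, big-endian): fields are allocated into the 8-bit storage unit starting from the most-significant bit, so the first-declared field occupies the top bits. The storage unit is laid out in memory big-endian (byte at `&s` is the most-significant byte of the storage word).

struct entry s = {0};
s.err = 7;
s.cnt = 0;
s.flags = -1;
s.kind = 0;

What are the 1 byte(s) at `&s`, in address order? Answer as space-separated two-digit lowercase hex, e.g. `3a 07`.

err (4b) val=7 bits=0x7 at bit 4: 0x70
cnt (1b) val=0 bits=0x0 at bit 3: 0x70
flags (2b) val=-1 bits=0x3 at bit 1: 0x76
kind (1b) val=0 bits=0x0 at bit 0: 0x76
word = 0x76 → big-endian bytes:
  [0]=0x76

76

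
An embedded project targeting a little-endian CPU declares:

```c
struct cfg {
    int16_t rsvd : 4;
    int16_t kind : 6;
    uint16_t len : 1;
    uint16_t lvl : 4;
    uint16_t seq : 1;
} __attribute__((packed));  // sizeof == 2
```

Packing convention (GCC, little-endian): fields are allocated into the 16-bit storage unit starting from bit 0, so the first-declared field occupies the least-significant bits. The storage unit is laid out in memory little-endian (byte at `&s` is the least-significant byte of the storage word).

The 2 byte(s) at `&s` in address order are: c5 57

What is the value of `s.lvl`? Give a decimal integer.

10

[0]=0xc5 [1]=0x57 (little-endian) → word 0x57c5
rsvd [0+:4] = (word>>0) & 0xf = 5
kind [4+:6] = (word>>4) & 0x3f = 60
len [10+:1] = (word>>10) & 0x1 = 1
lvl [11+:4] = (word>>11) & 0xf = 10  ←
seq [15+:1] = (word>>15) & 0x1 = 0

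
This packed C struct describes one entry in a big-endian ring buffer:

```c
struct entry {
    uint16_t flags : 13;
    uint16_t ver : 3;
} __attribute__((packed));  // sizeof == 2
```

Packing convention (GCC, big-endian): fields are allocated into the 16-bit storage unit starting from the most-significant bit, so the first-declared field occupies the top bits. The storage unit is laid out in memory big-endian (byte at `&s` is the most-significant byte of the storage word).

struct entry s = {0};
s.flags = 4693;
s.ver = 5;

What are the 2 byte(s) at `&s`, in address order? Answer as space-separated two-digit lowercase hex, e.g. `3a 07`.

92 ad

[3+:13] flags=4693 & 0x1fff = 0x1255; word=0x92a8
[0+:3] ver=5 & 0x7 = 0x5; word=0x92ad
word = 0x92ad → big-endian bytes:
  [0]=0x92  [1]=0xad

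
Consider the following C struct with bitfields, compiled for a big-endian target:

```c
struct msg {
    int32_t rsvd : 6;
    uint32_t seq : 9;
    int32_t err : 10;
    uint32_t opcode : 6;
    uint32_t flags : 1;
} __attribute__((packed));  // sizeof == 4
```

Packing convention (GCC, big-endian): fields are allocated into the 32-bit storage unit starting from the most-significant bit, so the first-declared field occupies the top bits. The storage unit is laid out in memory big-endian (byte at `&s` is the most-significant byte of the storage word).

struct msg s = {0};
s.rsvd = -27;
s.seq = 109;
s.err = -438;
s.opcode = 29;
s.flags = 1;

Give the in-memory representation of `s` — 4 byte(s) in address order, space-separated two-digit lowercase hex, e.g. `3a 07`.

94 db 25 3b

[26+:6] rsvd=-27 & 0x3f = 0x25; word=0x94000000
[17+:9] seq=109 & 0x1ff = 0x6d; word=0x94da0000
[7+:10] err=-438 & 0x3ff = 0x24a; word=0x94db2500
[1+:6] opcode=29 & 0x3f = 0x1d; word=0x94db253a
[0+:1] flags=1 & 0x1 = 0x1; word=0x94db253b
word = 0x94db253b → big-endian bytes:
  [0]=0x94  [1]=0xdb  [2]=0x25  [3]=0x3b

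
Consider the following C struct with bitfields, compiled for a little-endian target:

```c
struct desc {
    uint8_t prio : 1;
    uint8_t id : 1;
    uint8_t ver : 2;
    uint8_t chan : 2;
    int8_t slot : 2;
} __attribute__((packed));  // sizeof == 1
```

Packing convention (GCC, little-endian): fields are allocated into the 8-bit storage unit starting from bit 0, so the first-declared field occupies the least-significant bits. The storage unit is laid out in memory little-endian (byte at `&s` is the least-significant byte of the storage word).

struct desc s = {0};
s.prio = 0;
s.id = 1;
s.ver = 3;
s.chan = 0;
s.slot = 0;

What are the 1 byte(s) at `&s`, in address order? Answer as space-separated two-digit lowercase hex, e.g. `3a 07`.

0e

prio:1 = 0 → 0x0 << 0 → word 0x00
id:1 = 1 → 0x1 << 1 → word 0x02
ver:2 = 3 → 0x3 << 2 → word 0x0e
chan:2 = 0 → 0x0 << 4 → word 0x0e
slot:2 = 0 → 0x0 << 6 → word 0x0e
word = 0x0e → little-endian bytes:
  [0]=0x0e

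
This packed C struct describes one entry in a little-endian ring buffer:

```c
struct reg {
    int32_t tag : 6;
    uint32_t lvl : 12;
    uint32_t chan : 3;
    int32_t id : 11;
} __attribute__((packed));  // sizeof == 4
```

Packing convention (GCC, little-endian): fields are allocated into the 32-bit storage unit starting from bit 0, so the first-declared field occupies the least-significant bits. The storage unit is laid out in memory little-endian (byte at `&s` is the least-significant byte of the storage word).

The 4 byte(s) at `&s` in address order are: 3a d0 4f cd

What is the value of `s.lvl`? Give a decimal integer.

3904

[0]=0x3a [1]=0xd0 [2]=0x4f [3]=0xcd (little-endian) → word 0xcd4fd03a
tag:6 @ bit 0 → (0xcd4fd03a>>0)&0x3f = 0x3a
lvl:12 @ bit 6 → (0xcd4fd03a>>6)&0xfff = 0xf40  ←
chan:3 @ bit 18 → (0xcd4fd03a>>18)&0x7 = 0x3
id:11 @ bit 21 → (0xcd4fd03a>>21)&0x7ff = 0x66a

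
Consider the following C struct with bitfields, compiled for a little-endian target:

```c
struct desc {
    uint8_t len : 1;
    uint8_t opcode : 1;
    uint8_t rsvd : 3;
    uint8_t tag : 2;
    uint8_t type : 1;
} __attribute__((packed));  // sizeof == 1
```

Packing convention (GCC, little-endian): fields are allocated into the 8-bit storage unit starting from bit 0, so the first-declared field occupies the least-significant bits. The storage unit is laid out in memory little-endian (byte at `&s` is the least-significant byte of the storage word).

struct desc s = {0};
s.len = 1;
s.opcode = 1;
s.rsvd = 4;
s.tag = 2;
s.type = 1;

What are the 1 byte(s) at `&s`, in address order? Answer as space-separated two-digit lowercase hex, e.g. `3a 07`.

len:1 = 1 → 0x1 << 0 → word 0x01
opcode:1 = 1 → 0x1 << 1 → word 0x03
rsvd:3 = 4 → 0x4 << 2 → word 0x13
tag:2 = 2 → 0x2 << 5 → word 0x53
type:1 = 1 → 0x1 << 7 → word 0xd3
word = 0xd3 → little-endian bytes:
  [0]=0xd3

d3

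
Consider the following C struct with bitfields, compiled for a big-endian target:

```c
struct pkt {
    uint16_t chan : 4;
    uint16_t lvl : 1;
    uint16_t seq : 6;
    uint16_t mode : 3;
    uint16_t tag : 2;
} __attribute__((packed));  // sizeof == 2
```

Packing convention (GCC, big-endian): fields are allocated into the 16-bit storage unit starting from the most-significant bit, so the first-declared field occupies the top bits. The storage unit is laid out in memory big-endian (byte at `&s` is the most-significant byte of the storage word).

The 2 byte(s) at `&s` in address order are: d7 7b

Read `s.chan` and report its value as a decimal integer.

13

[0]=0xd7 [1]=0x7b (big-endian) → word 0xd77b
chan:4 @ bit 12 → (0xd77b>>12)&0xf = 0xd  ←
lvl:1 @ bit 11 → (0xd77b>>11)&0x1 = 0x0
seq:6 @ bit 5 → (0xd77b>>5)&0x3f = 0x3b
mode:3 @ bit 2 → (0xd77b>>2)&0x7 = 0x6
tag:2 @ bit 0 → (0xd77b>>0)&0x3 = 0x3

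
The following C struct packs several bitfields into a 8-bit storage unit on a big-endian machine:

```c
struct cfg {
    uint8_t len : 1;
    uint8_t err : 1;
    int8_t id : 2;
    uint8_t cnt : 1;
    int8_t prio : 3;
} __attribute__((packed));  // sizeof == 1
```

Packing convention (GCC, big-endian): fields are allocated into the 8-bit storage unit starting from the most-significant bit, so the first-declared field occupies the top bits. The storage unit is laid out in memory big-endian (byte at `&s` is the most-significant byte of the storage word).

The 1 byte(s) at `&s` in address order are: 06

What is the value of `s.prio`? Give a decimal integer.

[0]=0x06 (big-endian) → word 0x06
len [7+:1] = (word>>7) & 0x1 = 0
err [6+:1] = (word>>6) & 0x1 = 0
id [4+:2] = (word>>4) & 0x3 = 0
cnt [3+:1] = (word>>3) & 0x1 = 0
prio [0+:3] = (word>>0) & 0x7 = 6  ←
prio signed 3b, MSB=1: 6 - 8 = -2

-2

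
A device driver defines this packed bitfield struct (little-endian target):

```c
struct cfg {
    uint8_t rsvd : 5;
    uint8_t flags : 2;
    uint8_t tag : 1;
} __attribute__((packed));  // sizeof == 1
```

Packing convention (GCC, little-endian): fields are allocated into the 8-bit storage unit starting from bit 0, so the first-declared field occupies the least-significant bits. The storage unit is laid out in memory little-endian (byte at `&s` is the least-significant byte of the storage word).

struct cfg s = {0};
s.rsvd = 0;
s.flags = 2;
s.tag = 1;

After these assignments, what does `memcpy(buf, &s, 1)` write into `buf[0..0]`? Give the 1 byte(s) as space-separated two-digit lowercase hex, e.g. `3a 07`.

rsvd (5b) val=0 bits=0x0 at bit 0: 0x00
flags (2b) val=2 bits=0x2 at bit 5: 0x40
tag (1b) val=1 bits=0x1 at bit 7: 0xc0
word = 0xc0 → little-endian bytes:
  [0]=0xc0

c0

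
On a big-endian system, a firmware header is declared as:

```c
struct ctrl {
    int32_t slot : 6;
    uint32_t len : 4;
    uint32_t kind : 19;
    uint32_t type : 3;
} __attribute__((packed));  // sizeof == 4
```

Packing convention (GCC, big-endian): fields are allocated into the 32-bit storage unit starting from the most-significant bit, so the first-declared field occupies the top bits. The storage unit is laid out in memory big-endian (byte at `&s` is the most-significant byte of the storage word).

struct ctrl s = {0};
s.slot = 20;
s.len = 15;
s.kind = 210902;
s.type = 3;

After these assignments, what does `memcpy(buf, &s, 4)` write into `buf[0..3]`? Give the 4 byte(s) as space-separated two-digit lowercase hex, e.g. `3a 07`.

[26+:6] slot=20 & 0x3f = 0x14; word=0x50000000
[22+:4] len=15 & 0xf = 0xf; word=0x53c00000
[3+:19] kind=210902 & 0x7ffff = 0x337d6; word=0x53d9beb0
[0+:3] type=3 & 0x7 = 0x3; word=0x53d9beb3
word = 0x53d9beb3 → big-endian bytes:
  [0]=0x53  [1]=0xd9  [2]=0xbe  [3]=0xb3

53 d9 be b3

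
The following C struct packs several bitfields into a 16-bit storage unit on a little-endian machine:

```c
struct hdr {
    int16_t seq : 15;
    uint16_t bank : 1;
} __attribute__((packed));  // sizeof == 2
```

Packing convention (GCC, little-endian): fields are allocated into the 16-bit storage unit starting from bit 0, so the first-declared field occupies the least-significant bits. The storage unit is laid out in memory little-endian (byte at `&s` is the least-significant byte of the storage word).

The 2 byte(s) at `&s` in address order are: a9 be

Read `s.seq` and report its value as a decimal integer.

[0]=0xa9 [1]=0xbe (little-endian) → word 0xbea9
seq [0+:15] = (word>>0) & 0x7fff = 16041  ←
bank [15+:1] = (word>>15) & 0x1 = 1
seq signed 15b, MSB=0: value = 16041

16041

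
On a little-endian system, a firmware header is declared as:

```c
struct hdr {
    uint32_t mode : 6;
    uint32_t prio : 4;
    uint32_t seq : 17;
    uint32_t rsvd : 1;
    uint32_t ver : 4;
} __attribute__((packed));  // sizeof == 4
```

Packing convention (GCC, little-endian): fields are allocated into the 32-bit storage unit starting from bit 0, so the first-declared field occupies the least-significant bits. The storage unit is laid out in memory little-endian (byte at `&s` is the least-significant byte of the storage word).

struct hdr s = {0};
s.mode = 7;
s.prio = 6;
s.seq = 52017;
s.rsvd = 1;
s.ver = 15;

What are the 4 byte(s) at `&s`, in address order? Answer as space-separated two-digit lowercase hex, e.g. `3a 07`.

87 c5 2c fb

[0+:6] mode=7 & 0x3f = 0x7; word=0x00000007
[6+:4] prio=6 & 0xf = 0x6; word=0x00000187
[10+:17] seq=52017 & 0x1ffff = 0xcb31; word=0x032cc587
[27+:1] rsvd=1 & 0x1 = 0x1; word=0x0b2cc587
[28+:4] ver=15 & 0xf = 0xf; word=0xfb2cc587
word = 0xfb2cc587 → little-endian bytes:
  [0]=0x87  [1]=0xc5  [2]=0x2c  [3]=0xfb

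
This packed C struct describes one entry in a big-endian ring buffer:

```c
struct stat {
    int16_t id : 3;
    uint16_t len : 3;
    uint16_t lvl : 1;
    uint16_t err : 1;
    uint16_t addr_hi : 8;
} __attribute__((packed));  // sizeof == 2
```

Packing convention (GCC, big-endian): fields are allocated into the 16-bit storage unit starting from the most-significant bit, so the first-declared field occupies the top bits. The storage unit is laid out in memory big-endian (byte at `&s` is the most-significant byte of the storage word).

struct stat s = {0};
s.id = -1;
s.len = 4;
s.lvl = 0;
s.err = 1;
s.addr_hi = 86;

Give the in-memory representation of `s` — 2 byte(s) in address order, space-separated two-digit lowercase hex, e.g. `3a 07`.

f1 56

id:3 = -1 → 0x7 << 13 → word 0xe000
len:3 = 4 → 0x4 << 10 → word 0xf000
lvl:1 = 0 → 0x0 << 9 → word 0xf000
err:1 = 1 → 0x1 << 8 → word 0xf100
addr_hi:8 = 86 → 0x56 << 0 → word 0xf156
word = 0xf156 → big-endian bytes:
  [0]=0xf1  [1]=0x56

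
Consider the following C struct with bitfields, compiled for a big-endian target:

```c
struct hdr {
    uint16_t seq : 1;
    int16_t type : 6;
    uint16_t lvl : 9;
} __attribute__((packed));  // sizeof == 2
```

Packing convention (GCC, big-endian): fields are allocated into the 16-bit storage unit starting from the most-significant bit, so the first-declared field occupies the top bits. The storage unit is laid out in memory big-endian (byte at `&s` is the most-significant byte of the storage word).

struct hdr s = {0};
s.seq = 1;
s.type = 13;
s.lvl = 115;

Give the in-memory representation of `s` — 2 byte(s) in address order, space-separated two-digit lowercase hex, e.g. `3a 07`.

9a 73

[15+:1] seq=1 & 0x1 = 0x1; word=0x8000
[9+:6] type=13 & 0x3f = 0xd; word=0x9a00
[0+:9] lvl=115 & 0x1ff = 0x73; word=0x9a73
word = 0x9a73 → big-endian bytes:
  [0]=0x9a  [1]=0x73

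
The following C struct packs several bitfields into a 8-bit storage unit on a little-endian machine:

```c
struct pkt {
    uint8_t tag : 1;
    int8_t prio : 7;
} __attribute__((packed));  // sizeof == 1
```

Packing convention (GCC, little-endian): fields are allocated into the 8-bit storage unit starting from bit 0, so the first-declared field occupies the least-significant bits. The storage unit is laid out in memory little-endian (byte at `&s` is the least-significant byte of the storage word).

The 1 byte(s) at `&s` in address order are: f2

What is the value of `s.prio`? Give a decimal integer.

[0]=0xf2 (little-endian) → word 0xf2
tag [0+:1] = (word>>0) & 0x1 = 0
prio [1+:7] = (word>>1) & 0x7f = 121  ←
prio signed 7b, MSB=1: 121 - 128 = -7

-7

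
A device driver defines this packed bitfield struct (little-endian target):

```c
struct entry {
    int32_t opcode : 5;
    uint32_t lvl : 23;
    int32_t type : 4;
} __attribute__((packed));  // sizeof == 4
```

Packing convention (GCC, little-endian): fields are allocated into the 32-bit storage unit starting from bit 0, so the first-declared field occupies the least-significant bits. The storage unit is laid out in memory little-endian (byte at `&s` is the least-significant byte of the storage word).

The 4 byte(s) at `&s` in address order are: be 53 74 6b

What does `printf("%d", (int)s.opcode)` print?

[0]=0xbe [1]=0x53 [2]=0x74 [3]=0x6b (little-endian) → word 0x6b7453be
opcode [0+:5] = (word>>0) & 0x1f = 30  ←
lvl [5+:23] = (word>>5) & 0x7fffff = 6005405
type [28+:4] = (word>>28) & 0xf = 6
opcode signed 5b, MSB=1: 30 - 32 = -2

-2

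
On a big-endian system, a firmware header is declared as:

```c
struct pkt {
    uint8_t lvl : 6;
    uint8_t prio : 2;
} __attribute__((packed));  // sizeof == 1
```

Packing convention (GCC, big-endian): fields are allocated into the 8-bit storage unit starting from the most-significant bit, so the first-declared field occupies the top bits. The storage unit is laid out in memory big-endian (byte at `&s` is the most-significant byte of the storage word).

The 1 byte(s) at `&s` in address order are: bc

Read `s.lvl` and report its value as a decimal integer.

[0]=0xbc (big-endian) → word 0xbc
lvl:6 @ bit 2 → (0xbc>>2)&0x3f = 0x2f  ←
prio:2 @ bit 0 → (0xbc>>0)&0x3 = 0x0

47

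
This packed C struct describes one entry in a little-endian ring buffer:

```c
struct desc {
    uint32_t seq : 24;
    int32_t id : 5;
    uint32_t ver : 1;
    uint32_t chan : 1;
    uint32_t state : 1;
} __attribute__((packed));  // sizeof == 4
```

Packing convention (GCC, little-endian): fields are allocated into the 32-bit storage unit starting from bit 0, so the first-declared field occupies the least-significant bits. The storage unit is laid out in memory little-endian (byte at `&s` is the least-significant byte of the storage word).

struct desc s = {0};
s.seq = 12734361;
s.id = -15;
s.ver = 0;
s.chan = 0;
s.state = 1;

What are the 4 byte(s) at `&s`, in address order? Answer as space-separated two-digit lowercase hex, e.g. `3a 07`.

99 4f c2 91

[0+:24] seq=12734361 & 0xffffff = 0xc24f99; word=0x00c24f99
[24+:5] id=-15 & 0x1f = 0x11; word=0x11c24f99
[29+:1] ver=0 & 0x1 = 0x0; word=0x11c24f99
[30+:1] chan=0 & 0x1 = 0x0; word=0x11c24f99
[31+:1] state=1 & 0x1 = 0x1; word=0x91c24f99
word = 0x91c24f99 → little-endian bytes:
  [0]=0x99  [1]=0x4f  [2]=0xc2  [3]=0x91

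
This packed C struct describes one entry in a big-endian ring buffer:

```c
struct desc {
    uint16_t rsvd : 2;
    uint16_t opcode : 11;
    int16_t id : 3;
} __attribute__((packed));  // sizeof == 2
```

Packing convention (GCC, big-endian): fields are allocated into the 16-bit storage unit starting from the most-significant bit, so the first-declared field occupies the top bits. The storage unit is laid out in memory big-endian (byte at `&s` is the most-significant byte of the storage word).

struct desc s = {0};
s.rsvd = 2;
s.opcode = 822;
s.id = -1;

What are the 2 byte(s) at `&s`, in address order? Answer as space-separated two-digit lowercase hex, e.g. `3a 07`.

[14+:2] rsvd=2 & 0x3 = 0x2; word=0x8000
[3+:11] opcode=822 & 0x7ff = 0x336; word=0x99b0
[0+:3] id=-1 & 0x7 = 0x7; word=0x99b7
word = 0x99b7 → big-endian bytes:
  [0]=0x99  [1]=0xb7

99 b7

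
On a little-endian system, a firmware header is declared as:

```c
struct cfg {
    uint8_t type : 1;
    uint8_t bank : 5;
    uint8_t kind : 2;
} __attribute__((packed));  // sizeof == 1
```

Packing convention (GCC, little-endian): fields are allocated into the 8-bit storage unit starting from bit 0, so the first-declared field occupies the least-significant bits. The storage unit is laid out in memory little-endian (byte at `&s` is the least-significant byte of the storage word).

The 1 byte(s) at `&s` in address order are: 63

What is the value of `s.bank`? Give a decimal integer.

[0]=0x63 (little-endian) → word 0x63
type [0+:1] = (word>>0) & 0x1 = 1
bank [1+:5] = (word>>1) & 0x1f = 17  ←
kind [6+:2] = (word>>6) & 0x3 = 1

17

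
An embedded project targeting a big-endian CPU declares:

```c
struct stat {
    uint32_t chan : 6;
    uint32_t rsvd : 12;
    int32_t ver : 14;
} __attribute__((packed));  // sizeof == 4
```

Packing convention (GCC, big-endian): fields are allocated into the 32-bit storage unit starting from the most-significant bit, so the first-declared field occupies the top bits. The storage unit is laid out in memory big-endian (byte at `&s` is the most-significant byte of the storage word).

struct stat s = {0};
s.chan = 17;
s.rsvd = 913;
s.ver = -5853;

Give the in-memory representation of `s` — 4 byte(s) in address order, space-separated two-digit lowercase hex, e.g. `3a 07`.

44 e4 69 23

chan (6b) val=17 bits=0x11 at bit 26: 0x44000000
rsvd (12b) val=913 bits=0x391 at bit 14: 0x44e44000
ver (14b) val=-5853 bits=0x2923 at bit 0: 0x44e46923
word = 0x44e46923 → big-endian bytes:
  [0]=0x44  [1]=0xe4  [2]=0x69  [3]=0x23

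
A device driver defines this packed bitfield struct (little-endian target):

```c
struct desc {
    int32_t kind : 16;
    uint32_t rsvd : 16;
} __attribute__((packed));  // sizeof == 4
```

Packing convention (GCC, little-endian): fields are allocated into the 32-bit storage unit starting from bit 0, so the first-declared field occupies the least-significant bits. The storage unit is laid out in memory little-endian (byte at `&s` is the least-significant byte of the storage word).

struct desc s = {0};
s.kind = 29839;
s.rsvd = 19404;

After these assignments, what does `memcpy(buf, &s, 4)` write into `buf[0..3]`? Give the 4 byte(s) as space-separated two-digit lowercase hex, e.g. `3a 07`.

8f 74 cc 4b

kind:16 = 29839 → 0x748f << 0 → word 0x0000748f
rsvd:16 = 19404 → 0x4bcc << 16 → word 0x4bcc748f
word = 0x4bcc748f → little-endian bytes:
  [0]=0x8f  [1]=0x74  [2]=0xcc  [3]=0x4b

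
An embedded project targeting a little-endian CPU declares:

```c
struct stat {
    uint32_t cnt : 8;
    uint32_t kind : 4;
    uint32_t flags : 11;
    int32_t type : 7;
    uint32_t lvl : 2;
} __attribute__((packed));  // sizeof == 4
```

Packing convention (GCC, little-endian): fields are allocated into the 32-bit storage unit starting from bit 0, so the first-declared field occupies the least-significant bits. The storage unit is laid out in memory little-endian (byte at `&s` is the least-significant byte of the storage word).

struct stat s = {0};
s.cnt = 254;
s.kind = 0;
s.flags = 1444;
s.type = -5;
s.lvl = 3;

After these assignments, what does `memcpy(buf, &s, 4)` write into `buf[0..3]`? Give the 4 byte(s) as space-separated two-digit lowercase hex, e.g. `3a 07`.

fe 40 da fd

cnt (8b) val=254 bits=0xfe at bit 0: 0x000000fe
kind (4b) val=0 bits=0x0 at bit 8: 0x000000fe
flags (11b) val=1444 bits=0x5a4 at bit 12: 0x005a40fe
type (7b) val=-5 bits=0x7b at bit 23: 0x3dda40fe
lvl (2b) val=3 bits=0x3 at bit 30: 0xfdda40fe
word = 0xfdda40fe → little-endian bytes:
  [0]=0xfe  [1]=0x40  [2]=0xda  [3]=0xfd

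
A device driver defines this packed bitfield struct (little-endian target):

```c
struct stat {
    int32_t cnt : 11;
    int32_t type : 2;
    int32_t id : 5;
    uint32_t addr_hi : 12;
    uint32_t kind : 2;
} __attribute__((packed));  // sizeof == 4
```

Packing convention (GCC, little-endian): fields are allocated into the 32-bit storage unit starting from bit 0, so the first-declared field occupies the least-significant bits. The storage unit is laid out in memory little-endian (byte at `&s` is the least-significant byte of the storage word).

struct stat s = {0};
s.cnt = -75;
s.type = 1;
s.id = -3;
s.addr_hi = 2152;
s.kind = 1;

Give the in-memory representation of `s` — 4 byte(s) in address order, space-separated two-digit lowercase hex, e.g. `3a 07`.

[0+:11] cnt=-75 & 0x7ff = 0x7b5; word=0x000007b5
[11+:2] type=1 & 0x3 = 0x1; word=0x00000fb5
[13+:5] id=-3 & 0x1f = 0x1d; word=0x0003afb5
[18+:12] addr_hi=2152 & 0xfff = 0x868; word=0x21a3afb5
[30+:2] kind=1 & 0x3 = 0x1; word=0x61a3afb5
word = 0x61a3afb5 → little-endian bytes:
  [0]=0xb5  [1]=0xaf  [2]=0xa3  [3]=0x61

b5 af a3 61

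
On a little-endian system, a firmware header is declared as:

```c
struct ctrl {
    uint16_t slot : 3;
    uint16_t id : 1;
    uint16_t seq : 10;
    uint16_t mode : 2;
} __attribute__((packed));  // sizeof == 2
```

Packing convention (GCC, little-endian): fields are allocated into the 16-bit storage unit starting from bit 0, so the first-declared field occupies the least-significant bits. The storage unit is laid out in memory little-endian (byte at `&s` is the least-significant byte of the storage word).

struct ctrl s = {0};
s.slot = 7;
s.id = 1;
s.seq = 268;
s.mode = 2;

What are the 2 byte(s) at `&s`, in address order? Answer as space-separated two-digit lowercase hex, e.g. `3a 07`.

slot (3b) val=7 bits=0x7 at bit 0: 0x0007
id (1b) val=1 bits=0x1 at bit 3: 0x000f
seq (10b) val=268 bits=0x10c at bit 4: 0x10cf
mode (2b) val=2 bits=0x2 at bit 14: 0x90cf
word = 0x90cf → little-endian bytes:
  [0]=0xcf  [1]=0x90

cf 90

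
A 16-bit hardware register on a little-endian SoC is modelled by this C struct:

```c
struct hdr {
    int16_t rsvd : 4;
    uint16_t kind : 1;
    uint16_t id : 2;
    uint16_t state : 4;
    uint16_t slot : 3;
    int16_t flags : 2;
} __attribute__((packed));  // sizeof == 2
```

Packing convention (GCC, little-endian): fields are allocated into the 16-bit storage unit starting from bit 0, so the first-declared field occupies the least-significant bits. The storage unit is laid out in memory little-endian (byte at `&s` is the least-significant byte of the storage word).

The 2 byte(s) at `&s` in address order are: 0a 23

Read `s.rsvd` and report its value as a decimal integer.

[0]=0x0a [1]=0x23 (little-endian) → word 0x230a
rsvd [0+:4] = (word>>0) & 0xf = 10  ←
kind [4+:1] = (word>>4) & 0x1 = 0
id [5+:2] = (word>>5) & 0x3 = 0
state [7+:4] = (word>>7) & 0xf = 6
slot [11+:3] = (word>>11) & 0x7 = 4
flags [14+:2] = (word>>14) & 0x3 = 0
rsvd signed 4b, MSB=1: 10 - 16 = -6

-6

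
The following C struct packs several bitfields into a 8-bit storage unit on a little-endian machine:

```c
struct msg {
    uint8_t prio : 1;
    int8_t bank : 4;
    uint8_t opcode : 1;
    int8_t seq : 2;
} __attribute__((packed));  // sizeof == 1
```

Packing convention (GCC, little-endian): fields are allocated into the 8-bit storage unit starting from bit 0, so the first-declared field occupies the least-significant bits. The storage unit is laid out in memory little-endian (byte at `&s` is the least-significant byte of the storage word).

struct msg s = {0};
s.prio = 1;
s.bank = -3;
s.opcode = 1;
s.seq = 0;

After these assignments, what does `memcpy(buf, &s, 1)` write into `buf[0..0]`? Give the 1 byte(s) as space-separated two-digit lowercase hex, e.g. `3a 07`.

3b

prio:1 = 1 → 0x1 << 0 → word 0x01
bank:4 = -3 → 0xd << 1 → word 0x1b
opcode:1 = 1 → 0x1 << 5 → word 0x3b
seq:2 = 0 → 0x0 << 6 → word 0x3b
word = 0x3b → little-endian bytes:
  [0]=0x3b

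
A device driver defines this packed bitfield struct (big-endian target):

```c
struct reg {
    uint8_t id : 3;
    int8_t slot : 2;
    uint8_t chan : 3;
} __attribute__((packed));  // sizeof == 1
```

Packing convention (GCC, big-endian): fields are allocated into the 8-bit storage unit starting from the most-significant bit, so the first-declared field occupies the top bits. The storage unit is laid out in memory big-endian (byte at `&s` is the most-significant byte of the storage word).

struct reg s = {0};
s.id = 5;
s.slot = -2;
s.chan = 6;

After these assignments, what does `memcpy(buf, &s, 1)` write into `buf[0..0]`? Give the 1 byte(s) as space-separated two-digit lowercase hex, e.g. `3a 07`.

[5+:3] id=5 & 0x7 = 0x5; word=0xa0
[3+:2] slot=-2 & 0x3 = 0x2; word=0xb0
[0+:3] chan=6 & 0x7 = 0x6; word=0xb6
word = 0xb6 → big-endian bytes:
  [0]=0xb6

b6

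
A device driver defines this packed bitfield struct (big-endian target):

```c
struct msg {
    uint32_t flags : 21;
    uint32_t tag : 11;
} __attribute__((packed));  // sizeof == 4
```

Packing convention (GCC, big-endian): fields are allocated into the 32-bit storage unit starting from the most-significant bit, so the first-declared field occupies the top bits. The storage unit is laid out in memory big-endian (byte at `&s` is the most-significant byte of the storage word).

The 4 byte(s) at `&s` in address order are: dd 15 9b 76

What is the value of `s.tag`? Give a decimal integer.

[0]=0xdd [1]=0x15 [2]=0x9b [3]=0x76 (big-endian) → word 0xdd159b76
flags:21 @ bit 11 → (0xdd159b76>>11)&0x1fffff = 0x1ba2b3
tag:11 @ bit 0 → (0xdd159b76>>0)&0x7ff = 0x376  ←

886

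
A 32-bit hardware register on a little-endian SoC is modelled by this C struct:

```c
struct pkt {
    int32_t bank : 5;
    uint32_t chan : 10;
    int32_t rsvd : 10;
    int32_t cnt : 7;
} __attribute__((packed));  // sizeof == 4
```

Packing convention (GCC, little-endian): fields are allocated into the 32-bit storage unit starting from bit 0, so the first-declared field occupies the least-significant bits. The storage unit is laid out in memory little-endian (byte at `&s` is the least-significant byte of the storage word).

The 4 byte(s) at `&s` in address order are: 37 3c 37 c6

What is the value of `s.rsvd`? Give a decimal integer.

[0]=0x37 [1]=0x3c [2]=0x37 [3]=0xc6 (little-endian) → word 0xc6373c37
bank [0+:5] = (word>>0) & 0x1f = 23
chan [5+:10] = (word>>5) & 0x3ff = 481
rsvd [15+:10] = (word>>15) & 0x3ff = 110  ←
cnt [25+:7] = (word>>25) & 0x7f = 99
rsvd signed 10b, MSB=0: value = 110

110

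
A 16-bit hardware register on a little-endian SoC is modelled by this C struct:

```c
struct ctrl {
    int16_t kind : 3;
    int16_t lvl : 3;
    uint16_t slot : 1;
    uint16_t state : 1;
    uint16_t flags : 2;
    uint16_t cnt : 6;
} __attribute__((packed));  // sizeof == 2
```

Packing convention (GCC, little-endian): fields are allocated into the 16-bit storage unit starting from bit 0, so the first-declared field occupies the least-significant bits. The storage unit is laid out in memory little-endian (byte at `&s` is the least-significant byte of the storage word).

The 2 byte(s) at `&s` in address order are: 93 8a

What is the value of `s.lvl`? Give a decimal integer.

[0]=0x93 [1]=0x8a (little-endian) → word 0x8a93
kind [0+:3] = (word>>0) & 0x7 = 3
lvl [3+:3] = (word>>3) & 0x7 = 2  ←
slot [6+:1] = (word>>6) & 0x1 = 0
state [7+:1] = (word>>7) & 0x1 = 1
flags [8+:2] = (word>>8) & 0x3 = 2
cnt [10+:6] = (word>>10) & 0x3f = 34
lvl signed 3b, MSB=0: value = 2

2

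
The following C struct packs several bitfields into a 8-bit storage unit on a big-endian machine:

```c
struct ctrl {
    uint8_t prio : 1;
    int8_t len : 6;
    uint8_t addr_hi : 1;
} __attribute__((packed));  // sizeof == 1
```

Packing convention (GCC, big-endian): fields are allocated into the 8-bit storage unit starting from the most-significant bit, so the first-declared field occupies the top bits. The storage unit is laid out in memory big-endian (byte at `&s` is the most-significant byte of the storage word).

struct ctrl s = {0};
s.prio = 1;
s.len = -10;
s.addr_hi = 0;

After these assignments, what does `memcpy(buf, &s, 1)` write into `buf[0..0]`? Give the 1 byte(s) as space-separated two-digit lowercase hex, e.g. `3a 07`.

prio:1 = 1 → 0x1 << 7 → word 0x80
len:6 = -10 → 0x36 << 1 → word 0xec
addr_hi:1 = 0 → 0x0 << 0 → word 0xec
word = 0xec → big-endian bytes:
  [0]=0xec

ec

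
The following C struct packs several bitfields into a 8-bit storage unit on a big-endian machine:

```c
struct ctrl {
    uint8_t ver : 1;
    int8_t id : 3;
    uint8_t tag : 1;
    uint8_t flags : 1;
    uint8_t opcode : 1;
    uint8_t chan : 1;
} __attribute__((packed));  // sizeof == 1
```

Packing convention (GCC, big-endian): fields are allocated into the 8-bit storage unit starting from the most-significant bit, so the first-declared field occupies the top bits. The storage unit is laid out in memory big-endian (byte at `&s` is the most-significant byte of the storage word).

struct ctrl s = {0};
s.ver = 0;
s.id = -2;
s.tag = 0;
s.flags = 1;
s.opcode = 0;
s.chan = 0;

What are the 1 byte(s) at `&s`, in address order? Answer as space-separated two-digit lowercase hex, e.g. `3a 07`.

ver:1 = 0 → 0x0 << 7 → word 0x00
id:3 = -2 → 0x6 << 4 → word 0x60
tag:1 = 0 → 0x0 << 3 → word 0x60
flags:1 = 1 → 0x1 << 2 → word 0x64
opcode:1 = 0 → 0x0 << 1 → word 0x64
chan:1 = 0 → 0x0 << 0 → word 0x64
word = 0x64 → big-endian bytes:
  [0]=0x64

64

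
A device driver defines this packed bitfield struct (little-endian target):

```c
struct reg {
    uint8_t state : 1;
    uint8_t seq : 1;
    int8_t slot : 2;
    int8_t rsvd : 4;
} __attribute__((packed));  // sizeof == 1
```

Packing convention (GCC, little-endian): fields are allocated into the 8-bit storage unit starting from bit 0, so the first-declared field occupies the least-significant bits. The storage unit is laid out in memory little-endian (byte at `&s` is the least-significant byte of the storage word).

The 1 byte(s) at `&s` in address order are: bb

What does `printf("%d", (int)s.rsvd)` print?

[0]=0xbb (little-endian) → word 0xbb
state:1 @ bit 0 → (0xbb>>0)&0x1 = 0x1
seq:1 @ bit 1 → (0xbb>>1)&0x1 = 0x1
slot:2 @ bit 2 → (0xbb>>2)&0x3 = 0x2
rsvd:4 @ bit 4 → (0xbb>>4)&0xf = 0xb  ←
rsvd signed 4b, MSB=1: 11 - 16 = -5

-5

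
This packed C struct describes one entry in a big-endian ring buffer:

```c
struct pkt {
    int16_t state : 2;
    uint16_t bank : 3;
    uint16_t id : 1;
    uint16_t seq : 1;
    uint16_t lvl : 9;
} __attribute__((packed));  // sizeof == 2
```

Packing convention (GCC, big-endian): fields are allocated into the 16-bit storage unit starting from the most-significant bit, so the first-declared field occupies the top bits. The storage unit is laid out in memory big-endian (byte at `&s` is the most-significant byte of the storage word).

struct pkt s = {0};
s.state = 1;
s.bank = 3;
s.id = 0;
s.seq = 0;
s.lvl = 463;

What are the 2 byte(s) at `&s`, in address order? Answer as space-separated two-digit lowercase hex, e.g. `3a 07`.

[14+:2] state=1 & 0x3 = 0x1; word=0x4000
[11+:3] bank=3 & 0x7 = 0x3; word=0x5800
[10+:1] id=0 & 0x1 = 0x0; word=0x5800
[9+:1] seq=0 & 0x1 = 0x0; word=0x5800
[0+:9] lvl=463 & 0x1ff = 0x1cf; word=0x59cf
word = 0x59cf → big-endian bytes:
  [0]=0x59  [1]=0xcf

59 cf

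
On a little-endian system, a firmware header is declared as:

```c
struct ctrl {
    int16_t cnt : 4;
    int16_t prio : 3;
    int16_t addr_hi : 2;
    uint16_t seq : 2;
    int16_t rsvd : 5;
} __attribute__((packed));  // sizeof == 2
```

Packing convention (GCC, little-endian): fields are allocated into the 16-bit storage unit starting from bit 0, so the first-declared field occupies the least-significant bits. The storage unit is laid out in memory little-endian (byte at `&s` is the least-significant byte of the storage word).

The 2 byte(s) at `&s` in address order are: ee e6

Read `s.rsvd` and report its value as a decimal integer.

-4

[0]=0xee [1]=0xe6 (little-endian) → word 0xe6ee
cnt [0+:4] = (word>>0) & 0xf = 14
prio [4+:3] = (word>>4) & 0x7 = 6
addr_hi [7+:2] = (word>>7) & 0x3 = 1
seq [9+:2] = (word>>9) & 0x3 = 3
rsvd [11+:5] = (word>>11) & 0x1f = 28  ←
rsvd signed 5b, MSB=1: 28 - 32 = -4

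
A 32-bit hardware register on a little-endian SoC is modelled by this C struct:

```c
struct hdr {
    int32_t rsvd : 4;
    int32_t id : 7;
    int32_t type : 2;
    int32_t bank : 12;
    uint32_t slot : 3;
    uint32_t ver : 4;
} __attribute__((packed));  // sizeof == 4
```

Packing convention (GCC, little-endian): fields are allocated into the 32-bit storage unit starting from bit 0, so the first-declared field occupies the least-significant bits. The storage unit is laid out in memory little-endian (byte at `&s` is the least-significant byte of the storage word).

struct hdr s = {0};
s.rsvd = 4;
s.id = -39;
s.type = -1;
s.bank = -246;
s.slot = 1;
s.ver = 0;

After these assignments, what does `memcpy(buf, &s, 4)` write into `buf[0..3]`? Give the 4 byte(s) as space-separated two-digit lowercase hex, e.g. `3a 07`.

[0+:4] rsvd=4 & 0xf = 0x4; word=0x00000004
[4+:7] id=-39 & 0x7f = 0x59; word=0x00000594
[11+:2] type=-1 & 0x3 = 0x3; word=0x00001d94
[13+:12] bank=-246 & 0xfff = 0xf0a; word=0x01e15d94
[25+:3] slot=1 & 0x7 = 0x1; word=0x03e15d94
[28+:4] ver=0 & 0xf = 0x0; word=0x03e15d94
word = 0x03e15d94 → little-endian bytes:
  [0]=0x94  [1]=0x5d  [2]=0xe1  [3]=0x03

94 5d e1 03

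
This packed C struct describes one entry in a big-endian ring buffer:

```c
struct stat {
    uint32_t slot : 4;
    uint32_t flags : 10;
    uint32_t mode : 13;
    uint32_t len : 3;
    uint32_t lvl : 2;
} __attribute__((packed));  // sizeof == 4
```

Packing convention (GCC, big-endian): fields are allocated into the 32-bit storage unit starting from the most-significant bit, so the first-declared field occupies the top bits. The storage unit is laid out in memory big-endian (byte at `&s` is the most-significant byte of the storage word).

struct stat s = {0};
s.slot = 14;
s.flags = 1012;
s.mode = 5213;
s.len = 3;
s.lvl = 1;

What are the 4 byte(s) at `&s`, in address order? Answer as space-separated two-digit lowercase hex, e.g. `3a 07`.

ef d2 8b ad

slot:4 = 14 → 0xe << 28 → word 0xe0000000
flags:10 = 1012 → 0x3f4 << 18 → word 0xefd00000
mode:13 = 5213 → 0x145d << 5 → word 0xefd28ba0
len:3 = 3 → 0x3 << 2 → word 0xefd28bac
lvl:2 = 1 → 0x1 << 0 → word 0xefd28bad
word = 0xefd28bad → big-endian bytes:
  [0]=0xef  [1]=0xd2  [2]=0x8b  [3]=0xad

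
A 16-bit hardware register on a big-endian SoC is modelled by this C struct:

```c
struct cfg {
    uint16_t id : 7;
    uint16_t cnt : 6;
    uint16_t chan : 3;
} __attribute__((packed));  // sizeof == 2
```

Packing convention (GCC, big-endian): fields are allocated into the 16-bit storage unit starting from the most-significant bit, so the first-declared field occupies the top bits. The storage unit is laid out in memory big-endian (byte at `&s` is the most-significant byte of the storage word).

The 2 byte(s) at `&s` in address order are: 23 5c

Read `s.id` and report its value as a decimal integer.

[0]=0x23 [1]=0x5c (big-endian) → word 0x235c
id [9+:7] = (word>>9) & 0x7f = 17  ←
cnt [3+:6] = (word>>3) & 0x3f = 43
chan [0+:3] = (word>>0) & 0x7 = 4

17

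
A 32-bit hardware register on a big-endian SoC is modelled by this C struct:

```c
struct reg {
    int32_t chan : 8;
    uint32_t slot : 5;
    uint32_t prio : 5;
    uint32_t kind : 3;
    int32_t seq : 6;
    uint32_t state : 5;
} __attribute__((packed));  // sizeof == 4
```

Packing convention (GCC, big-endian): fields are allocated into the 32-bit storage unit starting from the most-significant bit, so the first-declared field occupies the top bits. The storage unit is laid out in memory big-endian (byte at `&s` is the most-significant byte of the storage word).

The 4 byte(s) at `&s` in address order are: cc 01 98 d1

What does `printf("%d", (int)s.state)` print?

[0]=0xcc [1]=0x01 [2]=0x98 [3]=0xd1 (big-endian) → word 0xcc0198d1
chan [24+:8] = (word>>24) & 0xff = 204
slot [19+:5] = (word>>19) & 0x1f = 0
prio [14+:5] = (word>>14) & 0x1f = 6
kind [11+:3] = (word>>11) & 0x7 = 3
seq [5+:6] = (word>>5) & 0x3f = 6
state [0+:5] = (word>>0) & 0x1f = 17  ←

17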